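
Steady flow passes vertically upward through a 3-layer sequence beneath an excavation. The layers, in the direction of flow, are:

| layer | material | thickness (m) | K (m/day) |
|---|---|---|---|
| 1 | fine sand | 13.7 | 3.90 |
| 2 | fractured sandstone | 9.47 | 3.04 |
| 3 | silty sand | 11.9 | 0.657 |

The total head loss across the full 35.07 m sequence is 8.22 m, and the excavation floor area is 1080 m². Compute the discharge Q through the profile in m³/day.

359

Flow is perpendicular to layering, so the layers act in series and the equivalent K is the thickness-weighted harmonic mean.
Total thickness L = 13.7 + 9.47 + 11.9 = 35.07 m.
Σ(b_i/K_i) = 13.7/3.90 + 9.47/3.04 + 11.9/0.657 = 24.74 d.
K_eq = L / Σ(b_i/K_i) = 35.07 / 24.74 = 1.418 m/day.
Q = K_eq · A · (Δh/L) = 1.418 × 1080 × (8.22/35.07) = 358.8 m³/day.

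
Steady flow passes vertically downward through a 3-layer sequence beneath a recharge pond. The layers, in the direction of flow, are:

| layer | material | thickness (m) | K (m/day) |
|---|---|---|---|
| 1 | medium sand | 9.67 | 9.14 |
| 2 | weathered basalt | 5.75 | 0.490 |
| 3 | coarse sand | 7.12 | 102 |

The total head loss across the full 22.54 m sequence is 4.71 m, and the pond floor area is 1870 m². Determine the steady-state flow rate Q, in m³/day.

685

Flow is perpendicular to layering, so the layers act in series and the equivalent K is the thickness-weighted harmonic mean.
Total thickness L = 9.67 + 5.75 + 7.12 = 22.54 m.
Σ(b_i/K_i) = 9.67/9.14 + 5.75/0.490 + 7.12/102 = 12.86 d.
K_eq = L / Σ(b_i/K_i) = 22.54 / 12.86 = 1.752 m/day.
Q = K_eq · A · (Δh/L) = 1.752 × 1870 × (4.71/22.54) = 684.8 m³/day.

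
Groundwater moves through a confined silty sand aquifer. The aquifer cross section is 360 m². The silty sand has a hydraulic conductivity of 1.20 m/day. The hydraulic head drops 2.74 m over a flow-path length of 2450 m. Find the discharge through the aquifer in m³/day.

0.483

Hydraulic gradient i = Δh / L = 2.74 / 2450 = 0.001118.
Darcy's law: Q = K · A · i = 1.200 × 360.0 × 0.001118 = 0.4831 m³/day.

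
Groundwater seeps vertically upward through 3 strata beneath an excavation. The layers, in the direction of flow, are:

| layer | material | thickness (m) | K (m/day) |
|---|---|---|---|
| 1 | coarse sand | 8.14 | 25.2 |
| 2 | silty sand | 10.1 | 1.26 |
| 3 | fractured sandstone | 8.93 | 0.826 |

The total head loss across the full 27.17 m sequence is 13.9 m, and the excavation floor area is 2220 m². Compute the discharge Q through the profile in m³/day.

1610

Flow is perpendicular to layering, so the layers act in series and the equivalent K is the thickness-weighted harmonic mean.
Total thickness L = 8.14 + 10.1 + 8.93 = 27.17 m.
Σ(b_i/K_i) = 8.14/25.2 + 10.1/1.26 + 8.93/0.826 = 19.15 d.
K_eq = L / Σ(b_i/K_i) = 27.17 / 19.15 = 1.419 m/day.
Q = K_eq · A · (Δh/L) = 1.419 × 2220 × (13.9/27.17) = 1611 m³/day.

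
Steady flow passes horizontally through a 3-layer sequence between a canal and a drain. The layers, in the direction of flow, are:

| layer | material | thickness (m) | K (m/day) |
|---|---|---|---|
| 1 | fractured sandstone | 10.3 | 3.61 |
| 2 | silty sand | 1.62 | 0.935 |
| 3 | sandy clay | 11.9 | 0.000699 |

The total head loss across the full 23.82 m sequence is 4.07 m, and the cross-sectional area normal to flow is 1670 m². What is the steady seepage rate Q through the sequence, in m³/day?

Flow is perpendicular to layering, so the layers act in series and the equivalent K is the thickness-weighted harmonic mean.
Total thickness L = 10.3 + 1.62 + 11.9 = 23.82 m.
Σ(b_i/K_i) = 10.3/3.61 + 1.62/0.935 + 11.9/0.000699 = 17029 d.
K_eq = L / Σ(b_i/K_i) = 23.82 / 17029 = 0.001399 m/day.
Q = K_eq · A · (Δh/L) = 0.001399 × 1670 × (4.07/23.82) = 0.3991 m³/day.

0.399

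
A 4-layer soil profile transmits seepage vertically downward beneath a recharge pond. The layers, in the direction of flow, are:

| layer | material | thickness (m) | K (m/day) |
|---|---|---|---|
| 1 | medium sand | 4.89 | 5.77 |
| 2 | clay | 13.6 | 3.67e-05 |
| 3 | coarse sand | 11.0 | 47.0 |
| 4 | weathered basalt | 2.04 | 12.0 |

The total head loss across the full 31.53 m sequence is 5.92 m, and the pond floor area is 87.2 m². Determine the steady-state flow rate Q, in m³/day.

0.00139

Flow is perpendicular to layering, so the layers act in series and the equivalent K is the thickness-weighted harmonic mean.
Total thickness L = 4.89 + 13.6 + 11.0 + 2.04 = 31.53 m.
Σ(b_i/K_i) = 4.89/5.77 + 13.6/3.67e-05 + 11.0/47.0 + 2.04/12.0 = 3.706e+05 d.
K_eq = L / Σ(b_i/K_i) = 31.53 / 3.706e+05 = 8.508e-05 m/day.
Q = K_eq · A · (Δh/L) = 8.508e-05 × 87.2 × (5.92/31.53) = 0.001393 m³/day.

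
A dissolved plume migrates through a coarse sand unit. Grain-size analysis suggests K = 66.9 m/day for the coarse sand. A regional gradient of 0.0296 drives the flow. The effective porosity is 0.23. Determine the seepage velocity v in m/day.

Hydraulic gradient i = 0.0296.
Darcy flux q = K · i = 66.90 × 0.02960 = 1.980 m/day.
Seepage velocity v = q / n_e = 1.980 / 0.23 = 8.610 m/day.

8.61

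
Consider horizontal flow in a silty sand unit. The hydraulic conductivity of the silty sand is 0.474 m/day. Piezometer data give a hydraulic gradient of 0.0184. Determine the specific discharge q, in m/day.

Hydraulic gradient i = 0.0184.
Specific discharge q = K · i = 0.4740 × 0.01840 = 0.008722 m/day.

0.00872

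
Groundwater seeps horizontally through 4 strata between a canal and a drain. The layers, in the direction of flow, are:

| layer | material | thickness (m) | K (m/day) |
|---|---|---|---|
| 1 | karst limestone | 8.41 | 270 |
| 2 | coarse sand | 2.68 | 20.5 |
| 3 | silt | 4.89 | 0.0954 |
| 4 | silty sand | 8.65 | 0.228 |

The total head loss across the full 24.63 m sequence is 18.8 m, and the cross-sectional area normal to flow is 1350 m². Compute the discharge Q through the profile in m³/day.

Flow is perpendicular to layering, so the layers act in series and the equivalent K is the thickness-weighted harmonic mean.
Total thickness L = 8.41 + 2.68 + 4.89 + 8.65 = 24.63 m.
Σ(b_i/K_i) = 8.41/270 + 2.68/20.5 + 4.89/0.0954 + 8.65/0.228 = 89.36 d.
K_eq = L / Σ(b_i/K_i) = 24.63 / 89.36 = 0.2756 m/day.
Q = K_eq · A · (Δh/L) = 0.2756 × 1350 × (18.8/24.63) = 284.0 m³/day.

284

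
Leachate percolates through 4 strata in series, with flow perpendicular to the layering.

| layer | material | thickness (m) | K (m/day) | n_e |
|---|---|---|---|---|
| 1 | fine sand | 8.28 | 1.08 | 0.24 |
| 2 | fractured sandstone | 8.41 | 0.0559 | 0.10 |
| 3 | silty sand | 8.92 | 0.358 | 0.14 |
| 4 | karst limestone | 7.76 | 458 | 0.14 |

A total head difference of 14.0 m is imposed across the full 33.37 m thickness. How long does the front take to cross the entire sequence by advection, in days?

With flow normal to the layers, continuity requires the same specific discharge q through every layer.
Σ(b_i/K_i) = 8.28/1.08 + 8.41/0.0559 + 8.92/0.358 + 7.76/458 = 183.0 d.
q = Δh / Σ(b_i/K_i) = 14.0 / 183.0 = 0.07648 m/day.
In each layer the seepage velocity is v_i = q/n_i, so the layer transit time is t_i = b_i·n_i / q:
  layer 1 (fine sand): t_1 = 8.28 × 0.24 / 0.07648 = 25.98 d
  layer 2 (fractured sandstone): t_2 = 8.41 × 0.10 / 0.07648 = 11.00 d
  layer 3 (silty sand): t_3 = 8.92 × 0.14 / 0.07648 = 16.33 d
  layer 4 (karst limestone): t_4 = 7.76 × 0.14 / 0.07648 = 14.20 d
Total t = Σ t_i = 67.51 days.

67.5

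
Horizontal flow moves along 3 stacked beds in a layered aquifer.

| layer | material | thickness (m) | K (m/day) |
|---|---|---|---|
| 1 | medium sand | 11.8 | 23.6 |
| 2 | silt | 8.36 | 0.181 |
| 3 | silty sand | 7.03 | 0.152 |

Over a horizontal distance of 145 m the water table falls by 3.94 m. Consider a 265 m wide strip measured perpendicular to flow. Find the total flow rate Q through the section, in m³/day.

2020

Flow is parallel to layering, so each bed carries its own Darcy discharge and the transmissivities add.
Σ(K_i·b_i) = 23.6×11.8 + 0.181×8.36 + 0.152×7.03 = 281.1 m²/day.
Hydraulic gradient i = Δh / L = 3.94 / 145 = 0.02717.
Q = Σ(K_i·b_i) · W · i = 281.1 × 265 × 0.02717 = 2024 m³/day.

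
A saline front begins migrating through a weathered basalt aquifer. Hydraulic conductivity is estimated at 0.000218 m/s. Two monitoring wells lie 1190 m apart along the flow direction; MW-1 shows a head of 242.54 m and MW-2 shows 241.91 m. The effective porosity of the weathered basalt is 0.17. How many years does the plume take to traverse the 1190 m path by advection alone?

55.5

Convert K: 0.000218 m/s × 86400 = 18.84 m/day.
Hydraulic gradient i = (242.54 − 241.91) / 1190 = 0.63 / 1190 = 0.0005294.
Darcy flux q = K · i = 18.84 × 0.0005294 = 0.009972 m/day.
Seepage velocity v = q / n_e = 0.009972 / 0.17 = 0.05866 m/day.
Travel time t = L / v = 1190 / 0.05866 = 20288 days = 55.54 years.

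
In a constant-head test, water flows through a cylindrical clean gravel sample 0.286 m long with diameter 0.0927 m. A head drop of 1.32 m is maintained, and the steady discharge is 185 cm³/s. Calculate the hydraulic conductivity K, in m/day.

Cross-sectional area A = π·(d/2)² = π × (0.0927/2)² = 0.006749 m².
Convert discharge: 185 cm³/s = 0.0001850 m³/s.
Darcy's law rearranged: K = Q·L / (A·Δh) = 0.0001850 × 0.286 / (0.006749 × 1.32) = 0.005939 m/s = 513.1 m/day.

513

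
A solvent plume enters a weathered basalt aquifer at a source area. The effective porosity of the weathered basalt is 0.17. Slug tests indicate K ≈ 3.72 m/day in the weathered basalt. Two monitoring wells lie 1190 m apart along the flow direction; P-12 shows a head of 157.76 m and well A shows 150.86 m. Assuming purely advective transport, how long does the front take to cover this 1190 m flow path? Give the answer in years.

Hydraulic gradient i = (157.76 − 150.86) / 1190 = 6.9 / 1190 = 0.005798.
Darcy flux q = K · i = 3.720 × 0.005798 = 0.02157 m/day.
Seepage velocity v = q / n_e = 0.02157 / 0.17 = 0.1269 m/day.
Travel time t = L / v = 1190 / 0.1269 = 9379 days = 25.68 years.

25.7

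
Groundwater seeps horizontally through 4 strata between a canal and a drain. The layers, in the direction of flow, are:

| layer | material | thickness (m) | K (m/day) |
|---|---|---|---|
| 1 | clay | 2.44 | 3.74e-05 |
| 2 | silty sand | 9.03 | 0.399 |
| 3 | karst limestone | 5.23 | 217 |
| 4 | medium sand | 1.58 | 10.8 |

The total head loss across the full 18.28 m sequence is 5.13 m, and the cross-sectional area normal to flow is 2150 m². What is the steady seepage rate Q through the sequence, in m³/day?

Flow is perpendicular to layering, so the layers act in series and the equivalent K is the thickness-weighted harmonic mean.
Total thickness L = 2.44 + 9.03 + 5.23 + 1.58 = 18.28 m.
Σ(b_i/K_i) = 2.44/3.74e-05 + 9.03/0.399 + 5.23/217 + 1.58/10.8 = 65263 d.
K_eq = L / Σ(b_i/K_i) = 18.28 / 65263 = 0.0002801 m/day.
Q = K_eq · A · (Δh/L) = 0.0002801 × 2150 × (5.13/18.28) = 0.1690 m³/day.

0.169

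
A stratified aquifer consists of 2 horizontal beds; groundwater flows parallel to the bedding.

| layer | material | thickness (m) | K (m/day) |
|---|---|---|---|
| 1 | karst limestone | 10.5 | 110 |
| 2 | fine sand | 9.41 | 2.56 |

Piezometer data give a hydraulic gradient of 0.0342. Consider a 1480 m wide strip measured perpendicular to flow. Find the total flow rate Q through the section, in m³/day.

Flow is parallel to layering, so each bed carries its own Darcy discharge and the transmissivities add.
Σ(K_i·b_i) = 110×10.5 + 2.56×9.41 = 1179 m²/day.
Hydraulic gradient i = 0.0342.
Q = Σ(K_i·b_i) · W · i = 1179 × 1480 × 0.03420 = 59681 m³/day.

59700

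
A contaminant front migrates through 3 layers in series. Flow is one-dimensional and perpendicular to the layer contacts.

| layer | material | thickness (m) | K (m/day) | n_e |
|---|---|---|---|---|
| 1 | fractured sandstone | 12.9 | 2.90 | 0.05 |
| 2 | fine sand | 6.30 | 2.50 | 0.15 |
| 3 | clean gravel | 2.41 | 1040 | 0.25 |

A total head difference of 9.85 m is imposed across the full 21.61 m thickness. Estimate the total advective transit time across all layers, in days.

With flow normal to the layers, continuity requires the same specific discharge q through every layer.
Σ(b_i/K_i) = 12.9/2.90 + 6.30/2.50 + 2.41/1040 = 6.971 d.
q = Δh / Σ(b_i/K_i) = 9.85 / 6.971 = 1.413 m/day.
In each layer the seepage velocity is v_i = q/n_i, so the layer transit time is t_i = b_i·n_i / q:
  layer 1 (fractured sandstone): t_1 = 12.9 × 0.05 / 1.413 = 0.4565 d
  layer 2 (fine sand): t_2 = 6.30 × 0.15 / 1.413 = 0.6688 d
  layer 3 (clean gravel): t_3 = 2.41 × 0.25 / 1.413 = 0.4264 d
Total t = Σ t_i = 1.552 days.

1.55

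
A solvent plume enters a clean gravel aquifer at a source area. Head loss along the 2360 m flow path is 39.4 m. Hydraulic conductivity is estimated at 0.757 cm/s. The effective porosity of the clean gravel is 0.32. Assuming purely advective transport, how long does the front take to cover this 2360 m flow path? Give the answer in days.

Convert K: 0.757 cm/s × 864 = 654.0 m/day.
Hydraulic gradient i = Δh / L = 39.4 / 2360 = 0.01669.
Darcy flux q = K · i = 654.0 × 0.01669 = 10.92 m/day.
Seepage velocity v = q / n_e = 10.92 / 0.32 = 34.12 m/day.
Travel time t = L / v = 2360 / 34.12 = 69.16 days.

69.2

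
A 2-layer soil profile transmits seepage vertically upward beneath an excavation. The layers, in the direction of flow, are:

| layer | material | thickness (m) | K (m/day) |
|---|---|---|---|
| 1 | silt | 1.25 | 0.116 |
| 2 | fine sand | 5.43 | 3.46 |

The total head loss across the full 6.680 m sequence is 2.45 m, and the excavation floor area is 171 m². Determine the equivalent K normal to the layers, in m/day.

Flow is perpendicular to layering, so the layers act in series and the equivalent K is the thickness-weighted harmonic mean.
Total thickness L = 1.25 + 5.43 = 6.680 m.
Σ(b_i/K_i) = 1.25/0.116 + 5.43/3.46 = 12.35 d.
K_eq = L / Σ(b_i/K_i) = 6.680 / 12.35 = 0.5411 m/day.

0.541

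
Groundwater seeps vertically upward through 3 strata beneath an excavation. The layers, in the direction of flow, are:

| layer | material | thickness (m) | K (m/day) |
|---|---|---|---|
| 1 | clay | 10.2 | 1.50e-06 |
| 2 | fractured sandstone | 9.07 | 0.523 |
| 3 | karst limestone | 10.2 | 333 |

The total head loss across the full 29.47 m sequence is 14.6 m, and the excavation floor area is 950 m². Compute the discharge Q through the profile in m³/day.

Flow is perpendicular to layering, so the layers act in series and the equivalent K is the thickness-weighted harmonic mean.
Total thickness L = 10.2 + 9.07 + 10.2 = 29.47 m.
Σ(b_i/K_i) = 10.2/1.50e-06 + 9.07/0.523 + 10.2/333 = 6.800e+06 d.
K_eq = L / Σ(b_i/K_i) = 29.47 / 6.800e+06 = 4.334e-06 m/day.
Q = K_eq · A · (Δh/L) = 4.334e-06 × 950 × (14.6/29.47) = 0.002040 m³/day.

0.00204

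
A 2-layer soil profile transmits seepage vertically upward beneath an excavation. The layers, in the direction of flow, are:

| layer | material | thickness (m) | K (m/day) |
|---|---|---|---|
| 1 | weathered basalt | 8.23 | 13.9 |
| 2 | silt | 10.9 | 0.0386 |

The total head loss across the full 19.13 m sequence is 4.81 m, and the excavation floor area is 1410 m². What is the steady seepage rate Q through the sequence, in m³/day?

24.0

Flow is perpendicular to layering, so the layers act in series and the equivalent K is the thickness-weighted harmonic mean.
Total thickness L = 8.23 + 10.9 = 19.13 m.
Σ(b_i/K_i) = 8.23/13.9 + 10.9/0.0386 = 283.0 d.
K_eq = L / Σ(b_i/K_i) = 19.13 / 283.0 = 0.06760 m/day.
Q = K_eq · A · (Δh/L) = 0.06760 × 1410 × (4.81/19.13) = 23.97 m³/day.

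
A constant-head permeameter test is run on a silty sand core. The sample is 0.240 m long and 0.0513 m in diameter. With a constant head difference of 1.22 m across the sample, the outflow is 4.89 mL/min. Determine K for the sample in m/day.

0.670

Cross-sectional area A = π·(d/2)² = π × (0.0513/2)² = 0.002067 m².
Convert discharge: 4.89 mL/min = 8.150e-08 m³/s.
Darcy's law rearranged: K = Q·L / (A·Δh) = 8.150e-08 × 0.240 / (0.002067 × 1.22) = 7.757e-06 m/s = 0.6702 m/day.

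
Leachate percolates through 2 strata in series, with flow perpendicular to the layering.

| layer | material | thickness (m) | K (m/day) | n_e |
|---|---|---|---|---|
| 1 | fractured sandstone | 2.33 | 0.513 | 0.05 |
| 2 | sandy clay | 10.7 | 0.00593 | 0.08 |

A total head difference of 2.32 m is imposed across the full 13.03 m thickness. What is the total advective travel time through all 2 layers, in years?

2.08

With flow normal to the layers, continuity requires the same specific discharge q through every layer.
Σ(b_i/K_i) = 2.33/0.513 + 10.7/0.00593 = 1809 d.
q = Δh / Σ(b_i/K_i) = 2.32 / 1809 = 0.001283 m/day.
In each layer the seepage velocity is v_i = q/n_i, so the layer transit time is t_i = b_i·n_i / q:
  layer 1 (fractured sandstone): t_1 = 2.33 × 0.05 / 0.001283 = 90.84 d
  layer 2 (sandy clay): t_2 = 10.7 × 0.08 / 0.001283 = 667.4 d
Total t = Σ t_i = 758.3 days = 2.076 years.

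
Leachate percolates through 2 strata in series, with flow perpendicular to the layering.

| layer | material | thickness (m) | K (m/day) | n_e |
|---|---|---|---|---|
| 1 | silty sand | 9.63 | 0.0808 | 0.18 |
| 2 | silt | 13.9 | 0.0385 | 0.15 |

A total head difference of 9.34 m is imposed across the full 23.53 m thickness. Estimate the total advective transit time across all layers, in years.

With flow normal to the layers, continuity requires the same specific discharge q through every layer.
Σ(b_i/K_i) = 9.63/0.0808 + 13.9/0.0385 = 480.2 d.
q = Δh / Σ(b_i/K_i) = 9.34 / 480.2 = 0.01945 m/day.
In each layer the seepage velocity is v_i = q/n_i, so the layer transit time is t_i = b_i·n_i / q:
  layer 1 (silty sand): t_1 = 9.63 × 0.18 / 0.01945 = 89.12 d
  layer 2 (silt): t_2 = 13.9 × 0.15 / 0.01945 = 107.2 d
Total t = Σ t_i = 196.3 days = 0.5375 years.

0.538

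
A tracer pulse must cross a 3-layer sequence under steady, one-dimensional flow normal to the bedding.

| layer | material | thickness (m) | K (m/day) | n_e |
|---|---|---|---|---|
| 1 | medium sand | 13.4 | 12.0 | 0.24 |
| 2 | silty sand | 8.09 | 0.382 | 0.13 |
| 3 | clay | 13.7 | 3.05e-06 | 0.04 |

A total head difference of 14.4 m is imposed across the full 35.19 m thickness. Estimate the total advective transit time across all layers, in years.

With flow normal to the layers, continuity requires the same specific discharge q through every layer.
Σ(b_i/K_i) = 13.4/12.0 + 8.09/0.382 + 13.7/3.05e-06 = 4.492e+06 d.
q = Δh / Σ(b_i/K_i) = 14.4 / 4.492e+06 = 3.206e-06 m/day.
In each layer the seepage velocity is v_i = q/n_i, so the layer transit time is t_i = b_i·n_i / q:
  layer 1 (medium sand): t_1 = 13.4 × 0.24 / 3.206e-06 = 1.003e+06 d
  layer 2 (silty sand): t_2 = 8.09 × 0.13 / 3.206e-06 = 3.281e+05 d
  layer 3 (clay): t_3 = 13.7 × 0.04 / 3.206e-06 = 1.709e+05 d
Total t = Σ t_i = 1.502e+06 days = 4113 years.

4110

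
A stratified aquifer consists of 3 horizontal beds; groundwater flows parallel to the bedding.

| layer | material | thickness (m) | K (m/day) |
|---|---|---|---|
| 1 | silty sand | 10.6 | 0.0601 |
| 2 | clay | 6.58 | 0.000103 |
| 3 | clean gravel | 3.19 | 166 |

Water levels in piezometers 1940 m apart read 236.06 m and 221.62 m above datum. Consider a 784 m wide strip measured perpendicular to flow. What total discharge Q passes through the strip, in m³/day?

Flow is parallel to layering, so each bed carries its own Darcy discharge and the transmissivities add.
Σ(K_i·b_i) = 0.0601×10.6 + 0.000103×6.58 + 166×3.19 = 530.2 m²/day.
Hydraulic gradient i = (236.06 − 221.62) / 1940 = 14.44 / 1940 = 0.007443.
Q = Σ(K_i·b_i) · W · i = 530.2 × 784 × 0.007443 = 3094 m³/day.

3090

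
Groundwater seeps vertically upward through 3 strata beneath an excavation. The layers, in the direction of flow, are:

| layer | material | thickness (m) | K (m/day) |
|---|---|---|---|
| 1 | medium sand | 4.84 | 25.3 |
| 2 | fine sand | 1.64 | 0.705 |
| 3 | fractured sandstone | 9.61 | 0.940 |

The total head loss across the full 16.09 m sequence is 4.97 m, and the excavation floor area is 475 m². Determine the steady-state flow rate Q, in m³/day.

185

Flow is perpendicular to layering, so the layers act in series and the equivalent K is the thickness-weighted harmonic mean.
Total thickness L = 4.84 + 1.64 + 9.61 = 16.09 m.
Σ(b_i/K_i) = 4.84/25.3 + 1.64/0.705 + 9.61/0.940 = 12.74 d.
K_eq = L / Σ(b_i/K_i) = 16.09 / 12.74 = 1.263 m/day.
Q = K_eq · A · (Δh/L) = 1.263 × 475 × (4.97/16.09) = 185.3 m³/day.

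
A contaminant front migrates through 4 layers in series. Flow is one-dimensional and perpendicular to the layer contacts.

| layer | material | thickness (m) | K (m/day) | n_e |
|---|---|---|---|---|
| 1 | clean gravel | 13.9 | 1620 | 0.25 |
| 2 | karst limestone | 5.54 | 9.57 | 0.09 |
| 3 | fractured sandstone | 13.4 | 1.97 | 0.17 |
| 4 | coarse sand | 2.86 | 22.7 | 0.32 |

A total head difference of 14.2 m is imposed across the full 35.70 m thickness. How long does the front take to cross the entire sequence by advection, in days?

3.79

With flow normal to the layers, continuity requires the same specific discharge q through every layer.
Σ(b_i/K_i) = 13.9/1620 + 5.54/9.57 + 13.4/1.97 + 2.86/22.7 = 7.515 d.
q = Δh / Σ(b_i/K_i) = 14.2 / 7.515 = 1.889 m/day.
In each layer the seepage velocity is v_i = q/n_i, so the layer transit time is t_i = b_i·n_i / q:
  layer 1 (clean gravel): t_1 = 13.9 × 0.25 / 1.889 = 1.839 d
  layer 2 (karst limestone): t_2 = 5.54 × 0.09 / 1.889 = 0.2639 d
  layer 3 (fractured sandstone): t_3 = 13.4 × 0.17 / 1.889 = 1.206 d
  layer 4 (coarse sand): t_4 = 2.86 × 0.32 / 1.889 = 0.4844 d
Total t = Σ t_i = 3.793 days.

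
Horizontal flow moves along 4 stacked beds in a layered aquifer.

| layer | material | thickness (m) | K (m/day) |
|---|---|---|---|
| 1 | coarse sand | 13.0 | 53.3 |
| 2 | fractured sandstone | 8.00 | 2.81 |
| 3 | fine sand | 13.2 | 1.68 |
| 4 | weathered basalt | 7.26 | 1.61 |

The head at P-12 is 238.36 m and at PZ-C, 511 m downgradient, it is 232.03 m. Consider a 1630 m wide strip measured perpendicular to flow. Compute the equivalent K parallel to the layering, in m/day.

18.1

Flow is parallel to layering, so each bed carries its own Darcy discharge and the transmissivities add.
Σ(K_i·b_i) = 53.3×13.0 + 2.81×8.00 + 1.68×13.2 + 1.61×7.26 = 749.2 m²/day.
Total thickness b = 41.46 m, so K_eq = Σ(K_i·b_i)/b = 18.07 m/day.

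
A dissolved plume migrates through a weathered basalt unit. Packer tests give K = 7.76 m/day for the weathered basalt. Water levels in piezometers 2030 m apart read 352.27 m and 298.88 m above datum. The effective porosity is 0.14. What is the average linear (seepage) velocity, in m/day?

1.46

Hydraulic gradient i = (352.27 − 298.88) / 2030 = 53.39 / 2030 = 0.02630.
Darcy flux q = K · i = 7.760 × 0.02630 = 0.2041 m/day.
Seepage velocity v = q / n_e = 0.2041 / 0.14 = 1.458 m/day.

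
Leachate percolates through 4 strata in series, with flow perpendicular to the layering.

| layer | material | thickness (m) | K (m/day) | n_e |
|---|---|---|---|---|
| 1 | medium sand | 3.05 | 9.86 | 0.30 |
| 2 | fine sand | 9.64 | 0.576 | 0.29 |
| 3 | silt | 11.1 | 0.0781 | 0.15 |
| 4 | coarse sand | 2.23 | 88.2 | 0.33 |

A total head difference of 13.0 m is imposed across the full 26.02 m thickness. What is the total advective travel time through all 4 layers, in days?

With flow normal to the layers, continuity requires the same specific discharge q through every layer.
Σ(b_i/K_i) = 3.05/9.86 + 9.64/0.576 + 11.1/0.0781 + 2.23/88.2 = 159.2 d.
q = Δh / Σ(b_i/K_i) = 13.0 / 159.2 = 0.08166 m/day.
In each layer the seepage velocity is v_i = q/n_i, so the layer transit time is t_i = b_i·n_i / q:
  layer 1 (medium sand): t_1 = 3.05 × 0.30 / 0.08166 = 11.20 d
  layer 2 (fine sand): t_2 = 9.64 × 0.29 / 0.08166 = 34.23 d
  layer 3 (silt): t_3 = 11.1 × 0.15 / 0.08166 = 20.39 d
  layer 4 (coarse sand): t_4 = 2.23 × 0.33 / 0.08166 = 9.012 d
Total t = Σ t_i = 74.84 days.

74.8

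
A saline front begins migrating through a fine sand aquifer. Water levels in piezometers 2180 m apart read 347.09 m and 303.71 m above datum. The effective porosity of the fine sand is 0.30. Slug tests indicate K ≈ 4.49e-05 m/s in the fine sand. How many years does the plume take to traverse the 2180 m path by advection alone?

23.2

Convert K: 4.49e-05 m/s × 86400 = 3.879 m/day.
Hydraulic gradient i = (347.09 − 303.71) / 2180 = 43.38 / 2180 = 0.01990.
Darcy flux q = K · i = 3.879 × 0.01990 = 0.07720 m/day.
Seepage velocity v = q / n_e = 0.07720 / 0.30 = 0.2573 m/day.
Travel time t = L / v = 2180 / 0.2573 = 8472 days = 23.20 years.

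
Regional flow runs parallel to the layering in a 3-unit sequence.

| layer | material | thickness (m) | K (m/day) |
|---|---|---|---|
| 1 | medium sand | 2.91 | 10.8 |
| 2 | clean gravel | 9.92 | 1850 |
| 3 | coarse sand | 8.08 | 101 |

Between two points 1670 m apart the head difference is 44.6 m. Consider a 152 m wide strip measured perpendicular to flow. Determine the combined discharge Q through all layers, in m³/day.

77900

Flow is parallel to layering, so each bed carries its own Darcy discharge and the transmissivities add.
Σ(K_i·b_i) = 10.8×2.91 + 1850×9.92 + 101×8.08 = 19200 m²/day.
Hydraulic gradient i = Δh / L = 44.6 / 1670 = 0.02671.
Q = Σ(K_i·b_i) · W · i = 19200 × 152 × 0.02671 = 77939 m³/day.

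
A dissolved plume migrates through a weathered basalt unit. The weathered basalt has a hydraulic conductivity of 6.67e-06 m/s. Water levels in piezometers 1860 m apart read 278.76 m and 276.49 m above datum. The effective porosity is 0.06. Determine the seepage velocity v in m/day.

Convert K: 6.67e-06 m/s × 86400 = 0.5763 m/day.
Hydraulic gradient i = (278.76 − 276.49) / 1860 = 2.27 / 1860 = 0.001220.
Darcy flux q = K · i = 0.5763 × 0.001220 = 0.0007033 m/day.
Seepage velocity v = q / n_e = 0.0007033 / 0.06 = 0.01172 m/day.

0.0117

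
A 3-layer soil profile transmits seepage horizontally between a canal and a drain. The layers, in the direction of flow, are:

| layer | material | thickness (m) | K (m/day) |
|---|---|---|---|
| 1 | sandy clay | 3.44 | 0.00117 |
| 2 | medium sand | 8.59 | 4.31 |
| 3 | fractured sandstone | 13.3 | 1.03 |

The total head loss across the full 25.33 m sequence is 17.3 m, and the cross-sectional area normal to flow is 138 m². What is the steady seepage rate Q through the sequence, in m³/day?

0.808

Flow is perpendicular to layering, so the layers act in series and the equivalent K is the thickness-weighted harmonic mean.
Total thickness L = 3.44 + 8.59 + 13.3 = 25.33 m.
Σ(b_i/K_i) = 3.44/0.00117 + 8.59/4.31 + 13.3/1.03 = 2955 d.
K_eq = L / Σ(b_i/K_i) = 25.33 / 2955 = 0.008572 m/day.
Q = K_eq · A · (Δh/L) = 0.008572 × 138 × (17.3/25.33) = 0.8079 m³/day.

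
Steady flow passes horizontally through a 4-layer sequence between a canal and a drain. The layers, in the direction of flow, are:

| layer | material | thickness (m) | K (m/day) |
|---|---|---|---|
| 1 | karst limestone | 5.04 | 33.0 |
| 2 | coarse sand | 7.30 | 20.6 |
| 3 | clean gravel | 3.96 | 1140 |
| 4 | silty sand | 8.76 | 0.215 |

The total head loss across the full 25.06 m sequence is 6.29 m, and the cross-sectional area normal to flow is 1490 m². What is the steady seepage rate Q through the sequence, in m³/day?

Flow is perpendicular to layering, so the layers act in series and the equivalent K is the thickness-weighted harmonic mean.
Total thickness L = 5.04 + 7.30 + 3.96 + 8.76 = 25.06 m.
Σ(b_i/K_i) = 5.04/33.0 + 7.30/20.6 + 3.96/1140 + 8.76/0.215 = 41.25 d.
K_eq = L / Σ(b_i/K_i) = 25.06 / 41.25 = 0.6074 m/day.
Q = K_eq · A · (Δh/L) = 0.6074 × 1490 × (6.29/25.06) = 227.2 m³/day.

227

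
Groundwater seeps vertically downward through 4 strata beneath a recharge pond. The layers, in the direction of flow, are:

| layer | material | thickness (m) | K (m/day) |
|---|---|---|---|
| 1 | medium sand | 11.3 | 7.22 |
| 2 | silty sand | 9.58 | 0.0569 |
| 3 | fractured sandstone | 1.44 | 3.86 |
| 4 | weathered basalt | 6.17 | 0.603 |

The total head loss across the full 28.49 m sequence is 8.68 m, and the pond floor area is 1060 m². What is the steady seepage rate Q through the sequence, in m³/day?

Flow is perpendicular to layering, so the layers act in series and the equivalent K is the thickness-weighted harmonic mean.
Total thickness L = 11.3 + 9.58 + 1.44 + 6.17 = 28.49 m.
Σ(b_i/K_i) = 11.3/7.22 + 9.58/0.0569 + 1.44/3.86 + 6.17/0.603 = 180.5 d.
K_eq = L / Σ(b_i/K_i) = 28.49 / 180.5 = 0.1578 m/day.
Q = K_eq · A · (Δh/L) = 0.1578 × 1060 × (8.68/28.49) = 50.96 m³/day.

51.0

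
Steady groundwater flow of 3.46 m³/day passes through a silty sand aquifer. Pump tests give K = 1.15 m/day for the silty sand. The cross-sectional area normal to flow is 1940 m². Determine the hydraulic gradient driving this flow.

0.00155

From Q = K·A·i, i = Q / (K·A) = 3.46 / (1.150 × 1940) = 0.001551.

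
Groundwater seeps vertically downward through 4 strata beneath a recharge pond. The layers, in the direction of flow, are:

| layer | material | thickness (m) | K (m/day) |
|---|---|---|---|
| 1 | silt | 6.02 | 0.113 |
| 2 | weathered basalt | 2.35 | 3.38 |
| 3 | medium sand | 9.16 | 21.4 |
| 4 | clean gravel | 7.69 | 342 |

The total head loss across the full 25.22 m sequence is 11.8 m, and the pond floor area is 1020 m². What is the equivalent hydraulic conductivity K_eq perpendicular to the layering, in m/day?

0.463

Flow is perpendicular to layering, so the layers act in series and the equivalent K is the thickness-weighted harmonic mean.
Total thickness L = 6.02 + 2.35 + 9.16 + 7.69 = 25.22 m.
Σ(b_i/K_i) = 6.02/0.113 + 2.35/3.38 + 9.16/21.4 + 7.69/342 = 54.42 d.
K_eq = L / Σ(b_i/K_i) = 25.22 / 54.42 = 0.4634 m/day.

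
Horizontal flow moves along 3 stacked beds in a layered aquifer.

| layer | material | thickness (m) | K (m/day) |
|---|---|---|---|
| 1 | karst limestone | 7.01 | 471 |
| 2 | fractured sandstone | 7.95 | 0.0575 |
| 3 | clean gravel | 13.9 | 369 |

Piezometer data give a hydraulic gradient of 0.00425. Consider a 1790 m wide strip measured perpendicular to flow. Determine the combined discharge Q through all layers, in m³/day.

64100

Flow is parallel to layering, so each bed carries its own Darcy discharge and the transmissivities add.
Σ(K_i·b_i) = 471×7.01 + 0.0575×7.95 + 369×13.9 = 8431 m²/day.
Hydraulic gradient i = 0.00425.
Q = Σ(K_i·b_i) · W · i = 8431 × 1790 × 0.004250 = 64141 m³/day.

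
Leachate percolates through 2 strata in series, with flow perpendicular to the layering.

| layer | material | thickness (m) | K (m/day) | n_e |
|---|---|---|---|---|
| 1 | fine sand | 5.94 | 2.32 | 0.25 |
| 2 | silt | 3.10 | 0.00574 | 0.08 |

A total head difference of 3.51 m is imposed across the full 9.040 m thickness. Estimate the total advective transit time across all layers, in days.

268

With flow normal to the layers, continuity requires the same specific discharge q through every layer.
Σ(b_i/K_i) = 5.94/2.32 + 3.10/0.00574 = 542.6 d.
q = Δh / Σ(b_i/K_i) = 3.51 / 542.6 = 0.006468 m/day.
In each layer the seepage velocity is v_i = q/n_i, so the layer transit time is t_i = b_i·n_i / q:
  layer 1 (fine sand): t_1 = 5.94 × 0.25 / 0.006468 = 229.6 d
  layer 2 (silt): t_2 = 3.10 × 0.08 / 0.006468 = 38.34 d
Total t = Σ t_i = 267.9 days.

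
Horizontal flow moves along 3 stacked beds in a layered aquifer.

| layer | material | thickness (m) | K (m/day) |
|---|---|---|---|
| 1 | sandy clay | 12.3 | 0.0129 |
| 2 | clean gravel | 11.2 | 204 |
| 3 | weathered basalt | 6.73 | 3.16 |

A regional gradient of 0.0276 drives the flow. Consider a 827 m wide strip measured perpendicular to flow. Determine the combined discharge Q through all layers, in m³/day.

Flow is parallel to layering, so each bed carries its own Darcy discharge and the transmissivities add.
Σ(K_i·b_i) = 0.0129×12.3 + 204×11.2 + 3.16×6.73 = 2306 m²/day.
Hydraulic gradient i = 0.0276.
Q = Σ(K_i·b_i) · W · i = 2306 × 827 × 0.02760 = 52640 m³/day.

52600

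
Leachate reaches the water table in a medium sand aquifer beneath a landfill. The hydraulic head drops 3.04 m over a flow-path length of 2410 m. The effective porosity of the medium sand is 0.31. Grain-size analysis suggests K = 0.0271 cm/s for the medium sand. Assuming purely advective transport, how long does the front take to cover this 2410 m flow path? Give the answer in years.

Convert K: 0.0271 cm/s × 864 = 23.41 m/day.
Hydraulic gradient i = Δh / L = 3.04 / 2410 = 0.001261.
Darcy flux q = K · i = 23.41 × 0.001261 = 0.02954 m/day.
Seepage velocity v = q / n_e = 0.02954 / 0.31 = 0.09527 m/day.
Travel time t = L / v = 2410 / 0.09527 = 25295 days = 69.25 years.

69.3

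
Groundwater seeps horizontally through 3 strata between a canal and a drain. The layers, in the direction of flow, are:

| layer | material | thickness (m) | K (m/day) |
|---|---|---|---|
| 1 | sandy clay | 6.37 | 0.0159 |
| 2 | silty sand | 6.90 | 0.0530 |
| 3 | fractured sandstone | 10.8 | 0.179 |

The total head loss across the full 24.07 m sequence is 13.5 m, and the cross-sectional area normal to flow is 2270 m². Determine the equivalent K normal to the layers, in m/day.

Flow is perpendicular to layering, so the layers act in series and the equivalent K is the thickness-weighted harmonic mean.
Total thickness L = 6.37 + 6.90 + 10.8 = 24.07 m.
Σ(b_i/K_i) = 6.37/0.0159 + 6.90/0.0530 + 10.8/0.179 = 591.2 d.
K_eq = L / Σ(b_i/K_i) = 24.07 / 591.2 = 0.04072 m/day.

0.0407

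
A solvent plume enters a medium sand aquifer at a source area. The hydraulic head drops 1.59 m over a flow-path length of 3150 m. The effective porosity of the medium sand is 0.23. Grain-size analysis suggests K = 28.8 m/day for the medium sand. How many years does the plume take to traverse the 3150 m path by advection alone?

136

Hydraulic gradient i = Δh / L = 1.59 / 3150 = 0.0005048.
Darcy flux q = K · i = 28.80 × 0.0005048 = 0.01454 m/day.
Seepage velocity v = q / n_e = 0.01454 / 0.23 = 0.06320 m/day.
Travel time t = L / v = 3150 / 0.06320 = 49838 days = 136.4 years.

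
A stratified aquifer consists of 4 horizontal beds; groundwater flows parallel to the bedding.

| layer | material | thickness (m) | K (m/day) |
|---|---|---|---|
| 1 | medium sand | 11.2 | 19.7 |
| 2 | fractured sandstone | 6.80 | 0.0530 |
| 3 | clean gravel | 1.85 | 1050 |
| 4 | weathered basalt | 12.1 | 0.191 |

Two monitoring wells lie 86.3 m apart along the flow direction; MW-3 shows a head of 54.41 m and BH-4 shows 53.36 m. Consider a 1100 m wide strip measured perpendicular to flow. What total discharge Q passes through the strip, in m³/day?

Flow is parallel to layering, so each bed carries its own Darcy discharge and the transmissivities add.
Σ(K_i·b_i) = 19.7×11.2 + 0.0530×6.80 + 1050×1.85 + 0.191×12.1 = 2166 m²/day.
Hydraulic gradient i = (54.41 − 53.36) / 86.3 = 1.05 / 86.3 = 0.01217.
Q = Σ(K_i·b_i) · W · i = 2166 × 1100 × 0.01217 = 28986 m³/day.

29000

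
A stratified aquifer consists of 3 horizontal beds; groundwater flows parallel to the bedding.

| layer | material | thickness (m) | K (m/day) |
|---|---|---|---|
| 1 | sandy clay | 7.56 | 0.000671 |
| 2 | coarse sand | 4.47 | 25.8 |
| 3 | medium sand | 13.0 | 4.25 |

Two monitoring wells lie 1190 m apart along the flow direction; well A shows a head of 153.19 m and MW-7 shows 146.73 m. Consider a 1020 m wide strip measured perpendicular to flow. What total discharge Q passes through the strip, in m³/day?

Flow is parallel to layering, so each bed carries its own Darcy discharge and the transmissivities add.
Σ(K_i·b_i) = 0.000671×7.56 + 25.8×4.47 + 4.25×13.0 = 170.6 m²/day.
Hydraulic gradient i = (153.19 − 146.73) / 1190 = 6.46 / 1190 = 0.005429.
Q = Σ(K_i·b_i) · W · i = 170.6 × 1020 × 0.005429 = 944.5 m³/day.

945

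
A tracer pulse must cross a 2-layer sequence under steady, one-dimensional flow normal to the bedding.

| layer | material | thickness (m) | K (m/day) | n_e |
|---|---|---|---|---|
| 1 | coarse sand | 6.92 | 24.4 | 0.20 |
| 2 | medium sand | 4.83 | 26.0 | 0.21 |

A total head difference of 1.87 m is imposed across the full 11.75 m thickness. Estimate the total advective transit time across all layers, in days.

0.602

With flow normal to the layers, continuity requires the same specific discharge q through every layer.
Σ(b_i/K_i) = 6.92/24.4 + 4.83/26.0 = 0.4694 d.
q = Δh / Σ(b_i/K_i) = 1.87 / 0.4694 = 3.984 m/day.
In each layer the seepage velocity is v_i = q/n_i, so the layer transit time is t_i = b_i·n_i / q:
  layer 1 (coarse sand): t_1 = 6.92 × 0.20 / 3.984 = 0.3474 d
  layer 2 (medium sand): t_2 = 4.83 × 0.21 / 3.984 = 0.2546 d
Total t = Σ t_i = 0.6020 days.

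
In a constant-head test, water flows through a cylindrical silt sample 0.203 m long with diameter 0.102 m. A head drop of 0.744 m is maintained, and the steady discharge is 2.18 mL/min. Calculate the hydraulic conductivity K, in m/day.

0.105

Cross-sectional area A = π·(d/2)² = π × (0.102/2)² = 0.008171 m².
Convert discharge: 2.18 mL/min = 3.633e-08 m³/s.
Darcy's law rearranged: K = Q·L / (A·Δh) = 3.633e-08 × 0.203 / (0.008171 × 0.744) = 1.213e-06 m/s = 0.1048 m/day.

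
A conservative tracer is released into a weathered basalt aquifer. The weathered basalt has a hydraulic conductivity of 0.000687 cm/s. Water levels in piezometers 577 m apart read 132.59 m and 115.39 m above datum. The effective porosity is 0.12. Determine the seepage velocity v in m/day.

0.147

Convert K: 0.000687 cm/s × 864 = 0.5936 m/day.
Hydraulic gradient i = (132.59 − 115.39) / 577 = 17.2 / 577 = 0.02981.
Darcy flux q = K · i = 0.5936 × 0.02981 = 0.01769 m/day.
Seepage velocity v = q / n_e = 0.01769 / 0.12 = 0.1474 m/day.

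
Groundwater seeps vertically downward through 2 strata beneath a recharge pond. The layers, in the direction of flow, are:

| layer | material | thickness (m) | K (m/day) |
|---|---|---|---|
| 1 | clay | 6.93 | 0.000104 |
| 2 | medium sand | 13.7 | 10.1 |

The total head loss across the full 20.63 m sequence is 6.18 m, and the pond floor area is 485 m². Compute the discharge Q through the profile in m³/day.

0.0450

Flow is perpendicular to layering, so the layers act in series and the equivalent K is the thickness-weighted harmonic mean.
Total thickness L = 6.93 + 13.7 = 20.63 m.
Σ(b_i/K_i) = 6.93/0.000104 + 13.7/10.1 = 66636 d.
K_eq = L / Σ(b_i/K_i) = 20.63 / 66636 = 0.0003096 m/day.
Q = K_eq · A · (Δh/L) = 0.0003096 × 485 × (6.18/20.63) = 0.04498 m³/day.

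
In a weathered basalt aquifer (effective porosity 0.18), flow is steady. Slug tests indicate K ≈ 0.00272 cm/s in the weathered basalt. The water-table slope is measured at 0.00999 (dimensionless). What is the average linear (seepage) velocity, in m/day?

Convert K: 0.00272 cm/s × 864 = 2.350 m/day.
Hydraulic gradient i = 0.00999.
Darcy flux q = K · i = 2.350 × 0.009990 = 0.02348 m/day.
Seepage velocity v = q / n_e = 0.02348 / 0.18 = 0.1304 m/day.

0.130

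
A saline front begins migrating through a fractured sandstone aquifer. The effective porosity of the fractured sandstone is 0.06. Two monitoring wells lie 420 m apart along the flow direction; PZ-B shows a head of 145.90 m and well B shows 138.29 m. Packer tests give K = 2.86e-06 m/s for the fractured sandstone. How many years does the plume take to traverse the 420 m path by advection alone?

Convert K: 2.86e-06 m/s × 86400 = 0.2471 m/day.
Hydraulic gradient i = (145.90 − 138.29) / 420 = 7.61 / 420 = 0.01812.
Darcy flux q = K · i = 0.2471 × 0.01812 = 0.004477 m/day.
Seepage velocity v = q / n_e = 0.004477 / 0.06 = 0.07462 m/day.
Travel time t = L / v = 420 / 0.07462 = 5628 days = 15.41 years.

15.4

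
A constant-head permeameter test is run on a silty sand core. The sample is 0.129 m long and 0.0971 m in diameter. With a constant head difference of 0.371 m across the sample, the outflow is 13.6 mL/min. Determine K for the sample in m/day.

Cross-sectional area A = π·(d/2)² = π × (0.0971/2)² = 0.007405 m².
Convert discharge: 13.6 mL/min = 2.267e-07 m³/s.
Darcy's law rearranged: K = Q·L / (A·Δh) = 2.267e-07 × 0.129 / (0.007405 × 0.371) = 1.064e-05 m/s = 0.9196 m/day.

0.920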